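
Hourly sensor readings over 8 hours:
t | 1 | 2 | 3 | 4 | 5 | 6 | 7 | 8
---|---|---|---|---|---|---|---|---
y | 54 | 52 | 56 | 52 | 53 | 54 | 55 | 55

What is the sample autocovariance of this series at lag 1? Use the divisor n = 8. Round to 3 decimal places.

Mean ȳ = (54 + 52 + 56 + 52 + 53 + 54 + 55 + 55)/8 = 53.8750
Σ_{t=1}^{7}(y_t−ȳ)(y_{t+1}−ȳ) = -5.2656
γ_1 = -5.2656 / 8 = -0.658

-0.658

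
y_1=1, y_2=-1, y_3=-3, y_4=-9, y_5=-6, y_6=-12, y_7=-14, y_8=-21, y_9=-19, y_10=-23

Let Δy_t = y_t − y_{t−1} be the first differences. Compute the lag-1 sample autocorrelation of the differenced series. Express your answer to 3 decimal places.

First differences Δy: -2, -2, -6, 3, -6, -2, -7, 2, -4
Mean of differences = -2.6667
Numerator Σ(Δy_t−Δȳ)(Δy_{t+1}−Δȳ) = -71.1111
Denominator Σ(Δy_t−Δȳ)² = 98.0000
r_1(Δy) = -71.1111 / 98.0000 = -0.726

-0.726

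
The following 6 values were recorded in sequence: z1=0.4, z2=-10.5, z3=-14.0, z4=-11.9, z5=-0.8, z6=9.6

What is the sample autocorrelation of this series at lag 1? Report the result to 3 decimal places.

Mean z̄ = (0.4 − 10.5 − 14.0 − 11.9 − 0.8 + 9.6)/6 = -4.5333
Deviations from mean: 4.9333, -5.9667, -9.4667, -7.3667, 3.7333, 14.1333
Numerator Σ_{t=1}^{5}(z_t−z̄)(z_{t+1}−z̄) = 122.0489
Denominator Σ(z_t−z̄)² = 417.5133
r_1 = 122.0489 / 417.5133 = 0.292

0.292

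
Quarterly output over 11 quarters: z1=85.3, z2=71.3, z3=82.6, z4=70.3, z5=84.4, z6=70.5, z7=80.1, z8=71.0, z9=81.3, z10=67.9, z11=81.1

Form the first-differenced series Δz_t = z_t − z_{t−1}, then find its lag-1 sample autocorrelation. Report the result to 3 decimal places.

-0.865

First differences Δz: -14.0, 11.3, -12.3, 14.1, -13.9, 9.6, -9.1, 10.3, -13.4, 13.2
Mean of differences = -0.4200
Numerator Σ(Δz_t−Δz̄)(Δz_{t+1}−Δz̄) = -1297.6444
Denominator Σ(Δz_t−Δz̄)² = 1500.0960
r_1(Δz) = -1297.6444 / 1500.0960 = -0.865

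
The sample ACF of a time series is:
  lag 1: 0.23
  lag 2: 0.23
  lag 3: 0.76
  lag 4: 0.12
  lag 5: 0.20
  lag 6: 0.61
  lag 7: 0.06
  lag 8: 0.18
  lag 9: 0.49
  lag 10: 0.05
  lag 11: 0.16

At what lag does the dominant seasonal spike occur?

3

The largest autocorrelation is r_3 = 0.76, with weaker echoes at lags 6 (0.61) and 9 (0.49); the remaining lags stay at or below 0.23.
The dominant spike at lag 3 indicates a seasonal period of 3.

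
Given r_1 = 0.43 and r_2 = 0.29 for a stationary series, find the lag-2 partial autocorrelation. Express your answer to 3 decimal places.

0.129

φ_{22} = (r_2 − r_1²) / (1 − r_1²)
r_1² = (0.43)² = 0.1849
Numerator = 0.29 − 0.1849 = 0.1051; denominator = 1 − 0.1849 = 0.8151
φ_{22} = 0.1051 / 0.8151 = 0.129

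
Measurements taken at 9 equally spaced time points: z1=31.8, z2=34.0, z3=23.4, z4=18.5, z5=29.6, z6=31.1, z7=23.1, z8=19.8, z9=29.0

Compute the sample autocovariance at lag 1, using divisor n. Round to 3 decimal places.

2.479

Mean z̄ = (31.8 + 34.0 + 23.4 + 18.5 + 29.6 + 31.1 + 23.1 + 19.8 + 29.0)/9 = 26.7000
Σ_{t=1}^{8}(z_t−z̄)(z_{t+1}−z̄) = 22.3100
γ_1 = 22.3100 / 9 = 2.479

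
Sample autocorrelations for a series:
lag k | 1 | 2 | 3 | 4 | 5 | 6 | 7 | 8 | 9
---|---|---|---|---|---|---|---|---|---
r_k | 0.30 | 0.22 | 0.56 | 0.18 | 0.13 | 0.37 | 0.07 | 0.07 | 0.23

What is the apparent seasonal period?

The largest autocorrelation is r_3 = 0.56, with a weaker echo at lag 6 (0.37); the remaining lags stay at or below 0.30. The elevated value at lag 1 (0.30), dropping to 0.22 at lag 2, reflects decaying short-term dependence rather than seasonality.
The dominant spike at lag 3 indicates a seasonal period of 3.

3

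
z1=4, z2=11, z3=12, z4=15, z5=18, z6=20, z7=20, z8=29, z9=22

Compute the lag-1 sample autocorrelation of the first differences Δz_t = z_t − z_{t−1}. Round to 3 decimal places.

-0.517

First differences Δz: 7, 1, 3, 3, 2, 0, 9, -7
Mean of differences = 2.2500
Numerator Σ(Δz_t−Δz̄)(Δz_{t+1}−Δz̄) = -83.5625
Denominator Σ(Δz_t−Δz̄)² = 161.5000
r_1(Δz) = -83.5625 / 161.5000 = -0.517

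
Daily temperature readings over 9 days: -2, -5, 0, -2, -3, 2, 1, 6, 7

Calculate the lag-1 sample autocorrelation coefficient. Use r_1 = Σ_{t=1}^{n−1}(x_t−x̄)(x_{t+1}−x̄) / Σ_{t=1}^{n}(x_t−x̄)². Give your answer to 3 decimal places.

Mean x̄ = (-2 − 5 + 0 − 2 − 3 + 2 + 1 + 6 + 7)/9 = 0.4444
Numerator Σ_{t=1}^{8}(x_t−x̄)(x_{t+1}−x̄) = 60.2469
Denominator Σ(x_t−x̄)² = 130.2222
r_1 = 60.2469 / 130.2222 = 0.463

0.463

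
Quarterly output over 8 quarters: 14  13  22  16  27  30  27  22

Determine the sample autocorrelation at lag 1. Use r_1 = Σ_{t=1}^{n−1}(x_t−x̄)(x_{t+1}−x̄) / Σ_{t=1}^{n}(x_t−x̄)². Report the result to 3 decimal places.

Mean x̄ = (14 + 13 + 22 + 16 + 27 + 30 + 27 + 22)/8 = 21.3750
Deviations from mean: -7.3750, -8.3750, 0.6250, -5.3750, 5.6250, 8.6250, 5.6250, 0.6250
Numerator Σ_{t=1}^{7}(x_t−x̄)(x_{t+1}−x̄) = 123.4844
Denominator Σ(x_t−x̄)² = 291.8750
r_1 = 123.4844 / 291.8750 = 0.423

0.423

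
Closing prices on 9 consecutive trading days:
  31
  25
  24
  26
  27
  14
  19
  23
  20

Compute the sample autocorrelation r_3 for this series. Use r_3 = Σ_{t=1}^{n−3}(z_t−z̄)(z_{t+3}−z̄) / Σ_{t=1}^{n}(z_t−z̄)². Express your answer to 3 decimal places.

0.192

Mean z̄ = (31 + 25 + 24 + 26 + 27 + 14 + 19 + 23 + 20)/9 = 23.2222
Numerator Σ_{t=1}^{6}(z_t−z̄)(z_{t+3}−z̄) = 38.2963
Denominator Σ(z_t−z̄)² = 199.5556
r_3 = 38.2963 / 199.5556 = 0.192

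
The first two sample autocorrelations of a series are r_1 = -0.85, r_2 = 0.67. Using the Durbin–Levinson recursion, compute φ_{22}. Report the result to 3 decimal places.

φ_{22} = (r_2 − r_1²) / (1 − r_1²)
r_1² = (-0.85)² = 0.7225
Numerator = 0.67 − 0.7225 = -0.0525; denominator = 1 − 0.7225 = 0.2775
φ_{22} = -0.0525 / 0.2775 = -0.189

-0.189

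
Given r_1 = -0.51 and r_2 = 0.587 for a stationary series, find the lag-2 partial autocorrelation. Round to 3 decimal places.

0.442

φ_{22} = (r_2 − r_1²) / (1 − r_1²)
r_1² = (-0.51)² = 0.2601
Numerator = 0.587 − 0.2601 = 0.3269; denominator = 1 − 0.2601 = 0.7399
φ_{22} = 0.3269 / 0.7399 = 0.442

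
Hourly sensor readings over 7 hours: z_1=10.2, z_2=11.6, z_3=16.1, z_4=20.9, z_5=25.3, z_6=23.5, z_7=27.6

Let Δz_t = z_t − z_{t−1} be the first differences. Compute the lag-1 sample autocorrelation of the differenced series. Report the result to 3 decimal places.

-0.269

First differences Δz: 1.4, 4.5, 4.8, 4.4, -1.8, 4.1
Mean of differences = 2.9000
Numerator Σ(Δz_t−Δz̄)(Δz_{t+1}−Δz̄) = -9.2000
Denominator Σ(Δz_t−Δz̄)² = 34.2000
r_1(Δz) = -9.2000 / 34.2000 = -0.269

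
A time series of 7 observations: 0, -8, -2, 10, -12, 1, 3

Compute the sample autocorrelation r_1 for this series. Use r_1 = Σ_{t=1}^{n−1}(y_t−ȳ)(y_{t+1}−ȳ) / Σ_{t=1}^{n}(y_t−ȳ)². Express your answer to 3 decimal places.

-0.469

Mean ȳ = (0 − 8 − 2 + 10 − 12 + 1 + 3)/7 = -1.1429
Σ(y_t−ȳ)(y_{t+1}−ȳ) = (-7.8367) + (5.8776) + (-9.5510) + (-120.9796) + (-23.2653) + (8.8776) = -146.8776
Denominator Σ(y_t−ȳ)² = 312.8571
r_1 = -146.8776 / 312.8571 = -0.469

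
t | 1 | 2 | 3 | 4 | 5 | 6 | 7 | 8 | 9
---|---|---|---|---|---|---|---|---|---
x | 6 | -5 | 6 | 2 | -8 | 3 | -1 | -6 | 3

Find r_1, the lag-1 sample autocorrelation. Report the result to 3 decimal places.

Mean x̄ = (6 − 5 + 6 + 2 − 8 + 3 − 1 − 6 + 3)/9 = 0.0000
Numerator Σ_{t=1}^{8}(x_t−x̄)(x_{t+1}−x̄) = -103.0000
Denominator Σ(x_t−x̄)² = 220.0000
r_1 = -103.0000 / 220.0000 = -0.468

-0.468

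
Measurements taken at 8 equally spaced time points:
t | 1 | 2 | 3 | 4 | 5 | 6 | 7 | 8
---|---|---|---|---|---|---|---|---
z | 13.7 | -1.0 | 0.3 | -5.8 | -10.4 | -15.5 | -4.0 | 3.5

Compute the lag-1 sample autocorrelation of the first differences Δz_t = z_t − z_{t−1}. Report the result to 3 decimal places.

First differences Δz: -14.7, 1.3, -6.1, -4.6, -5.1, 11.5, 7.5
Mean of differences = -1.4571
Numerator Σ(Δz_t−Δz̄)(Δz_{t+1}−Δz̄) = 45.5853
Denominator Σ(Δz_t−Δz̄)² = 475.7971
r_1(Δz) = 45.5853 / 475.7971 = 0.096

0.096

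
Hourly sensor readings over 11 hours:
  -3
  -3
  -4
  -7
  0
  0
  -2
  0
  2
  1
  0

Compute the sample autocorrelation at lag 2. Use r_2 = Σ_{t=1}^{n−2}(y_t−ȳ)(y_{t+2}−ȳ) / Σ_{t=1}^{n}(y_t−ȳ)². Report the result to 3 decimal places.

0.128

Mean ȳ = (-3 − 3 − 4 − 7 + 0 + 0 − 2 + 0 + 2 + 1 + 0)/11 = -1.4545
Numerator Σ_{t=1}^{9}(y_t−ȳ)(y_{t+2}−ȳ) = 8.7686
Denominator Σ(y_t−ȳ)² = 68.7273
r_2 = 8.7686 / 68.7273 = 0.128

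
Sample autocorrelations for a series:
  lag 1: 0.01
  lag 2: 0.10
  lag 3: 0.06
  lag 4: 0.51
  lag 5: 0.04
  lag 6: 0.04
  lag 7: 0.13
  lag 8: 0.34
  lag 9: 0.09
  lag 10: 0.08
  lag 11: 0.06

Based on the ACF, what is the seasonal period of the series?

4

The largest autocorrelation is r_4 = 0.51, with a weaker echo at lag 8 (0.34); the remaining lags stay at or below 0.13.
The dominant spike at lag 4 indicates a seasonal period of 4.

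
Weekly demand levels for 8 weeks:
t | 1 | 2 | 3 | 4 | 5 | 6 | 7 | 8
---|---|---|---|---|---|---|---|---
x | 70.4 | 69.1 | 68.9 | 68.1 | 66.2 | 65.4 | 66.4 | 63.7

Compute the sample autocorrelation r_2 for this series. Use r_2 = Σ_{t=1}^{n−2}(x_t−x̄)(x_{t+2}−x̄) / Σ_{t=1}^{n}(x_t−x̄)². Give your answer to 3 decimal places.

0.316

Mean x̄ = (70.4 + 69.1 + 68.9 + 68.1 + 66.2 + 65.4 + 66.4 + 63.7)/8 = 67.2750
Numerator Σ_{t=1}^{6}(x_t−x̄)(x_{t+2}−x̄) = 10.9338
Denominator Σ(x_t−x̄)² = 34.6350
r_2 = 10.9338 / 34.6350 = 0.316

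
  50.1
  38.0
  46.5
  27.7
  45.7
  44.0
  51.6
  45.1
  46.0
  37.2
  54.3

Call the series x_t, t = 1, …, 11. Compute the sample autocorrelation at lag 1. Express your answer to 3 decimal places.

Mean x̄ = (50.1 + 38.0 + 46.5 + 27.7 + 45.7 + 44.0 + 51.6 + 45.1 + 46.0 + 37.2 + 54.3)/11 = 44.2000
Numerator Σ_{t=1}^{10}(x_t−x̄)(x_{t+1}−x̄) = -190.3400
Denominator Σ(x_t−x̄)² = 562.9000
r_1 = -190.3400 / 562.9000 = -0.338

-0.338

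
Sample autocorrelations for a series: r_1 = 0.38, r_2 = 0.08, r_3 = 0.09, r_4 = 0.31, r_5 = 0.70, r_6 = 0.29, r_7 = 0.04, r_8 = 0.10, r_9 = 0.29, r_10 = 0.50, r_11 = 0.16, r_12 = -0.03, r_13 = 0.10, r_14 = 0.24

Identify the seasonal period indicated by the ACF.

The largest autocorrelation is r_5 = 0.70, with a weaker echo at lag 10 (0.50); the remaining lags stay at or below 0.38. The elevated value at lag 1 (0.38), dropping to 0.08 at lag 2, reflects decaying short-term dependence rather than seasonality.
The dominant spike at lag 5 indicates a seasonal period of 5.

5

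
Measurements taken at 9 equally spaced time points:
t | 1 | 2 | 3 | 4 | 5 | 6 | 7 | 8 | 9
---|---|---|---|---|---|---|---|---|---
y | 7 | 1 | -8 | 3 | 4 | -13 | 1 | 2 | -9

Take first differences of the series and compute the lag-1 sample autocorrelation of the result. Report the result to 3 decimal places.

-0.354

First differences Δy: -6, -9, 11, 1, -17, 14, 1, -11
Mean of differences = -2.0000
Numerator Σ(Δy_t−Δȳ)(Δy_{t+1}−Δȳ) = -288.0000
Denominator Σ(Δy_t−Δȳ)² = 814.0000
r_1(Δy) = -288.0000 / 814.0000 = -0.354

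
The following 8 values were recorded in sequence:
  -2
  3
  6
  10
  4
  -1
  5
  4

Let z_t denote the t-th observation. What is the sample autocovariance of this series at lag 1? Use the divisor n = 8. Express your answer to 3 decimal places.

Mean z̄ = (-2 + 3 + 6 + 10 + 4 − 1 + 5 + 4)/8 = 3.6250
Deviations: -5.6250, -0.6250, 2.3750, 6.3750, 0.3750, -4.6250, 1.3750, 0.3750
Σ_{t=1}^{7}(z_t−z̄)(z_{t+1}−z̄) = 11.9844
γ_1 = 11.9844 / 8 = 1.498

1.498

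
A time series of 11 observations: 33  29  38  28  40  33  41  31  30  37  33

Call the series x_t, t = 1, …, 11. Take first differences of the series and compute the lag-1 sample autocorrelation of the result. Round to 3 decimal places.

-0.792

First differences Δx: -4, 9, -10, 12, -7, 8, -10, -1, 7, -4
Mean of differences = 0.0000
Numerator Σ(Δx_t−Δx̄)(Δx_{t+1}−Δx̄) = -491.0000
Denominator Σ(Δx_t−Δx̄)² = 620.0000
r_1(Δx) = -491.0000 / 620.0000 = -0.792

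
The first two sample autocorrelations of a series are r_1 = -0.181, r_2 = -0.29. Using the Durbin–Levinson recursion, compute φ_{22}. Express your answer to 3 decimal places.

-0.334

φ_{22} = (r_2 − r_1²) / (1 − r_1²)
r_1² = (-0.181)² = 0.032761
Numerator = -0.29 − 0.0328 = -0.3228; denominator = 1 − 0.0328 = 0.9672
φ_{22} = -0.3228 / 0.9672 = -0.334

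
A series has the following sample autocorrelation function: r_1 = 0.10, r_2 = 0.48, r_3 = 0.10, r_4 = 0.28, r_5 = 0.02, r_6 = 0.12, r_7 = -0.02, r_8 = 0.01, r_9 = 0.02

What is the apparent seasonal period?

The largest autocorrelation is r_2 = 0.48, with a weaker echo at lag 4 (0.28); the remaining lags stay at or below 0.12.
The dominant spike at lag 2 indicates a seasonal period of 2.

2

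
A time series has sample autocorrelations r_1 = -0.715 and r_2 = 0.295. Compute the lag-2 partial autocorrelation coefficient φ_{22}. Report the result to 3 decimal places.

φ_{22} = (r_2 − r_1²) / (1 − r_1²)
r_1² = (-0.715)² = 0.511225
Numerator = 0.295 − 0.5112 = -0.2162; denominator = 1 − 0.5112 = 0.4888
φ_{22} = -0.2162 / 0.4888 = -0.442

-0.442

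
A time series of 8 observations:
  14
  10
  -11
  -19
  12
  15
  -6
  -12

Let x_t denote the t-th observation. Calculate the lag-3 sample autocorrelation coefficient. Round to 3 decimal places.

Mean x̄ = (14 + 10 − 11 − 19 + 12 + 15 − 6 − 12)/8 = 0.3750
Deviations from mean: 13.6250, 9.6250, -11.3750, -19.3750, 11.6250, 14.6250, -6.3750, -12.3750
Σ(x_t−x̄)(x_{t+3}−x̄) = (-263.9844) + (111.8906) + (-166.3594) + (123.5156) + (-143.8594) = -338.7969
Denominator Σ(x_t−x̄)² = 1325.8750
r_3 = -338.7969 / 1325.8750 = -0.256

-0.256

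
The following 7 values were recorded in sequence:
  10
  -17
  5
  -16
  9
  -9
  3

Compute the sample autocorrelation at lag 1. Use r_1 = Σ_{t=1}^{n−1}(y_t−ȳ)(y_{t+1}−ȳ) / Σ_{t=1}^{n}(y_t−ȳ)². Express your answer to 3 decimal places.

Mean ȳ = (10 − 17 + 5 − 16 + 9 − 9 + 3)/7 = -2.1429
Deviations from mean: 12.1429, -14.8571, 7.1429, -13.8571, 11.1429, -6.8571, 5.1429
Σ(y_t−ȳ)(y_{t+1}−ȳ) = (-180.4082) + (-106.1224) + (-98.9796) + (-154.4082) + (-76.4082) + (-35.2653) = -651.5918
Denominator Σ(y_t−ȳ)² = 808.8571
r_1 = -651.5918 / 808.8571 = -0.806

-0.806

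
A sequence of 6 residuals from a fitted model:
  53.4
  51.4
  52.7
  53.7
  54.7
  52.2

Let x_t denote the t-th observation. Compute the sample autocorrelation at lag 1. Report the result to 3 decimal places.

Mean x̄ = (53.4 + 51.4 + 52.7 + 53.7 + 54.7 + 52.2)/6 = 53.0167
Σ(x_t−x̄)(x_{t+1}−x̄) = (-0.6197) + (0.5119) + (-0.2164) + (1.1503) + (-1.3747) = -0.5486
Denominator Σ(x_t−x̄)² = 6.8283
r_1 = -0.5486 / 6.8283 = -0.080

-0.080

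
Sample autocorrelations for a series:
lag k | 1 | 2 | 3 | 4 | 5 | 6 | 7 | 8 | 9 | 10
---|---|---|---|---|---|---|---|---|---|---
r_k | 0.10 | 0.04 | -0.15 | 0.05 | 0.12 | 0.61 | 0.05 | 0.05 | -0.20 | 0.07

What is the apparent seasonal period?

6

The largest autocorrelation is r_6 = 0.61; the remaining lags stay at or below 0.12.
The dominant spike at lag 6 indicates a seasonal period of 6.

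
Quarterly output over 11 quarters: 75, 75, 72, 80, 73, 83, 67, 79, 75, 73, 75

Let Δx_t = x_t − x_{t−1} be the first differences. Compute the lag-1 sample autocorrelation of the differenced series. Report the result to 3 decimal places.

-0.845

First differences Δx: 0, -3, 8, -7, 10, -16, 12, -4, -2, 2
Mean of differences = 0.0000
Numerator Σ(Δx_t−Δx̄)(Δx_{t+1}−Δx̄) = -546.0000
Denominator Σ(Δx_t−Δx̄)² = 646.0000
r_1(Δx) = -546.0000 / 646.0000 = -0.845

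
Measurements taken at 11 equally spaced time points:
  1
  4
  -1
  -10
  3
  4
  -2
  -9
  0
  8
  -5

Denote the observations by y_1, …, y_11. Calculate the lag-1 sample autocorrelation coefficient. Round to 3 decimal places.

-0.129

Mean ȳ = (1 + 4 − 1 − 10 + 3 + 4 − 2 − 9 + 0 + 8 − 5)/11 = -0.6364
Numerator Σ_{t=1}^{10}(y_t−ȳ)(y_{t+1}−ȳ) = -40.3140
Denominator Σ(y_t−ȳ)² = 312.5455
r_1 = -40.3140 / 312.5455 = -0.129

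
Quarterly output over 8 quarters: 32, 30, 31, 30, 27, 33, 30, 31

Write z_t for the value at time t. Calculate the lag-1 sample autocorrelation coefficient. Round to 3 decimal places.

Mean z̄ = (32 + 30 + 31 + 30 + 27 + 33 + 30 + 31)/8 = 30.5000
Deviations from mean: 1.5000, -0.5000, 0.5000, -0.5000, -3.5000, 2.5000, -0.5000, 0.5000
Σ(z_t−z̄)(z_{t+1}−z̄) = (-0.7500) + (-0.2500) + (-0.2500) + (1.7500) + (-8.7500) + (-1.2500) + (-0.2500) = -9.7500
Denominator Σ(z_t−z̄)² = 22.0000
r_1 = -9.7500 / 22.0000 = -0.443

-0.443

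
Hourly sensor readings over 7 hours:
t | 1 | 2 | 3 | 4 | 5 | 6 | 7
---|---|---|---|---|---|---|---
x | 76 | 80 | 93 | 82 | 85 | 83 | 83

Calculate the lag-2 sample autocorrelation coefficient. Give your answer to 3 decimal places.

Mean x̄ = (76 + 80 + 93 + 82 + 85 + 83 + 83)/7 = 83.1429
Σ(x_t−x̄)(x_{t+2}−x̄) = (-70.4082) + (3.5918) + (18.3061) + (0.1633) + (-0.2653) = -48.6122
Denominator Σ(x_t−x̄)² = 162.8571
r_2 = -48.6122 / 162.8571 = -0.298

-0.298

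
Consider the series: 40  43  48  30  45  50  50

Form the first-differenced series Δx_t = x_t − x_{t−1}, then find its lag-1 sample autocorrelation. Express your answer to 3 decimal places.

First differences Δx: 3, 5, -18, 15, 5, 0
Mean of differences = 1.6667
Numerator Σ(Δx_t−Δx̄)(Δx_{t+1}−Δx̄) = -284.4444
Denominator Σ(Δx_t−Δx̄)² = 591.3333
r_1(Δx) = -284.4444 / 591.3333 = -0.481

-0.481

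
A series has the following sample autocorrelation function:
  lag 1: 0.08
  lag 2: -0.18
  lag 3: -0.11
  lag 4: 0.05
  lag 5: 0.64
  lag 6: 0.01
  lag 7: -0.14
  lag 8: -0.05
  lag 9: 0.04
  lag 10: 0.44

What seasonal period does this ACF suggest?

5

The largest autocorrelation is r_5 = 0.64, with a weaker echo at lag 10 (0.44); the remaining lags stay at or below 0.08.
The dominant spike at lag 5 indicates a seasonal period of 5.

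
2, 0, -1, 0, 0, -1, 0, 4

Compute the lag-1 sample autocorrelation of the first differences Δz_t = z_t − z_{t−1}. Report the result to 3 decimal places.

0.167

First differences Δz: -2, -1, 1, 0, -1, 1, 4
Mean of differences = 0.2857
Numerator Σ(Δz_t−Δz̄)(Δz_{t+1}−Δz̄) = 3.9184
Denominator Σ(Δz_t−Δz̄)² = 23.4286
r_1(Δz) = 3.9184 / 23.4286 = 0.167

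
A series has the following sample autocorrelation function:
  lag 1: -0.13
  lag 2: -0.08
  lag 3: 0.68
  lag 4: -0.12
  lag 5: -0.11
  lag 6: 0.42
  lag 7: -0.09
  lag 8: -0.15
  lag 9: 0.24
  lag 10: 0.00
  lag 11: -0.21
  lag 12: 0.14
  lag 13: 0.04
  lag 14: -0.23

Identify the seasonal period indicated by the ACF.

The largest autocorrelation is r_3 = 0.68, with weaker echoes at lags 6 (0.42) and 9 (0.24); the remaining lags stay at or below 0.14.
The dominant spike at lag 3 indicates a seasonal period of 3.

3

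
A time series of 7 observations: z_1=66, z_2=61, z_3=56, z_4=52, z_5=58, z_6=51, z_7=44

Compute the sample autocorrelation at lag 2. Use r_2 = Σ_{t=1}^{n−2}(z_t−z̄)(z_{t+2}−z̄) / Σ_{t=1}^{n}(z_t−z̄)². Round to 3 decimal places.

Mean z̄ = (66 + 61 + 56 + 52 + 58 + 51 + 44)/7 = 55.4286
Numerator Σ_{t=1}^{5}(z_t−z̄)(z_{t+2}−z̄) = -25.7959
Denominator Σ(z_t−z̄)² = 311.7143
r_2 = -25.7959 / 311.7143 = -0.083

-0.083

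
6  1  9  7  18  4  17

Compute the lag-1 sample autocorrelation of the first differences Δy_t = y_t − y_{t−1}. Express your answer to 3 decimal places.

First differences Δy: -5, 8, -2, 11, -14, 13
Mean of differences = 1.8333
Numerator Σ(Δy_t−Δȳ)(Δy_{t+1}−Δȳ) = -422.8611
Denominator Σ(Δy_t−Δȳ)² = 558.8333
r_1(Δy) = -422.8611 / 558.8333 = -0.757

-0.757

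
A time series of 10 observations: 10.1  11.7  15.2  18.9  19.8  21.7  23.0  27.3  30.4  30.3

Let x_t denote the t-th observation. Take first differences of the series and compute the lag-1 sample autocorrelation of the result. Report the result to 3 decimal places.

-0.135

First differences Δx: 1.6, 3.5, 3.7, 0.9, 1.9, 1.3, 4.3, 3.1, -0.1
Mean of differences = 2.2444
Numerator Σ(Δx_t−Δx̄)(Δx_{t+1}−Δx̄) = -2.3386
Denominator Σ(Δx_t−Δx̄)² = 17.3822
r_1(Δx) = -2.3386 / 17.3822 = -0.135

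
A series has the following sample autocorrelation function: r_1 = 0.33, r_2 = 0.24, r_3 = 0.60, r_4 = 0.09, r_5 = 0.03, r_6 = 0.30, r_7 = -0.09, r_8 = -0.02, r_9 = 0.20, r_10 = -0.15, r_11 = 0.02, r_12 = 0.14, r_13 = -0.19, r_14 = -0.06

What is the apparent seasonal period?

The largest autocorrelation is r_3 = 0.60; the remaining lags stay at or below 0.33. The elevated value at lag 1 (0.33), dropping to 0.24 at lag 2, reflects decaying short-term dependence rather than seasonality.
The dominant spike at lag 3 indicates a seasonal period of 3.

3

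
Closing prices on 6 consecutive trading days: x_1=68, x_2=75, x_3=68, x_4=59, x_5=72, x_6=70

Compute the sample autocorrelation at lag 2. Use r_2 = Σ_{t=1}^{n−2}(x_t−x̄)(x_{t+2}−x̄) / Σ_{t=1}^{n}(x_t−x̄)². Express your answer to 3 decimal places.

Mean x̄ = (68 + 75 + 68 + 59 + 72 + 70)/6 = 68.6667
Deviations from mean: -0.6667, 6.3333, -0.6667, -9.6667, 3.3333, 1.3333
Σ(x_t−x̄)(x_{t+2}−x̄) = (0.4444) + (-61.2222) + (-2.2222) + (-12.8889) = -75.8889
Denominator Σ(x_t−x̄)² = 147.3333
r_2 = -75.8889 / 147.3333 = -0.515

-0.515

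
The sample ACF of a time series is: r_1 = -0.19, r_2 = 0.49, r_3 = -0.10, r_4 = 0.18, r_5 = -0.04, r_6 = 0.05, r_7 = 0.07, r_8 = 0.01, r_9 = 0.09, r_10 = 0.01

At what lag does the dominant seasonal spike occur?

The largest autocorrelation is r_2 = 0.49, with a weaker echo at lag 4 (0.18); the remaining lags stay at or below 0.09.
The dominant spike at lag 2 indicates a seasonal period of 2.

2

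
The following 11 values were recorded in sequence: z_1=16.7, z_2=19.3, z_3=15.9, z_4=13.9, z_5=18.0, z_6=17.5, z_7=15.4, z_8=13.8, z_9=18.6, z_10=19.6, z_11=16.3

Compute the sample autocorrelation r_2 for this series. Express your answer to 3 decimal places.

Mean z̄ = (16.7 + 19.3 + 15.9 + 13.9 + 18.0 + 17.5 + 15.4 + 13.8 + 18.6 + 19.6 + 16.3)/11 = 16.8182
Numerator Σ_{t=1}^{9}(z_t−z̄)(z_{t+2}−z̄) = -25.7888
Denominator Σ(z_t−z̄)² = 39.6964
r_2 = -25.7888 / 39.6964 = -0.650

-0.650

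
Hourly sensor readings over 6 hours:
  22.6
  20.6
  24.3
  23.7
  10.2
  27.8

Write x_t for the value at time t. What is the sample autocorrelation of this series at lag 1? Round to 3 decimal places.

Mean x̄ = (22.6 + 20.6 + 24.3 + 23.7 + 10.2 + 27.8)/6 = 21.5333
Numerator Σ_{t=1}^{5}(x_t−x̄)(x_{t+1}−x̄) = -93.1611
Denominator Σ(x_t−x̄)² = 182.0733
r_1 = -93.1611 / 182.0733 = -0.512

-0.512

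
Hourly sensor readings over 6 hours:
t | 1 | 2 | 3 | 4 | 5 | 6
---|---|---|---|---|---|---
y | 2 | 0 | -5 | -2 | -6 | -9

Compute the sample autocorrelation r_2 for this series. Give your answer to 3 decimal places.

Mean ȳ = (2 + 0 − 5 − 2 − 6 − 9)/6 = -3.3333
Σ(y_t−ȳ)(y_{t+2}−ȳ) = (-8.8889) + (4.4444) + (4.4444) + (-7.5556) = -7.5556
Denominator Σ(y_t−ȳ)² = 83.3333
r_2 = -7.5556 / 83.3333 = -0.091

-0.091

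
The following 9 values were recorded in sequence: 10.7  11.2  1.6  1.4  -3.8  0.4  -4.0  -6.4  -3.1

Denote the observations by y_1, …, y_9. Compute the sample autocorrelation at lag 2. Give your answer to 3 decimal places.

Mean ȳ = (10.7 + 11.2 + 1.6 + 1.4 − 3.8 + 0.4 − 4.0 − 6.4 − 3.1)/9 = 0.8889
Σ(y_t−ȳ)(y_{t+2}−ȳ) = (6.9768) + (5.2701) + (-3.3343) + (-0.2499) + (22.9235) + (3.5635) + (19.5012) = 54.6509
Denominator Σ(y_t−ȳ)² = 318.5089
r_2 = 54.6509 / 318.5089 = 0.172

0.172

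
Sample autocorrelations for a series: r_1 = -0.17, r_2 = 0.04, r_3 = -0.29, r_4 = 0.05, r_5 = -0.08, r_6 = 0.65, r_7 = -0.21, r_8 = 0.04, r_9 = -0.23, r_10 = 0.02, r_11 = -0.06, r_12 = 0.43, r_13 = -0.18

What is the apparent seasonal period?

6

The largest autocorrelation is r_6 = 0.65, with a weaker echo at lag 12 (0.43); the remaining lags stay at or below 0.05.
The dominant spike at lag 6 indicates a seasonal period of 6.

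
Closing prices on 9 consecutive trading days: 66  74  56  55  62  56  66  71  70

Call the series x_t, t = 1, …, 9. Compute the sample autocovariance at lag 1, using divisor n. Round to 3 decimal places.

9.556

Mean x̄ = (66 + 74 + 56 + 55 + 62 + 56 + 66 + 71 + 70)/9 = 64.0000
Σ_{t=1}^{8}(x_t−x̄)(x_{t+1}−x̄) = 86.0000
γ_1 = 86.0000 / 9 = 9.556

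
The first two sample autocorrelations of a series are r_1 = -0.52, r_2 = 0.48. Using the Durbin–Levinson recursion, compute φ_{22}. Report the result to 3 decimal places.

φ_{22} = (r_2 − r_1²) / (1 − r_1²)
r_1² = (-0.52)² = 0.2704
Numerator = 0.48 − 0.2704 = 0.2096; denominator = 1 − 0.2704 = 0.7296
φ_{22} = 0.2096 / 0.7296 = 0.287

0.287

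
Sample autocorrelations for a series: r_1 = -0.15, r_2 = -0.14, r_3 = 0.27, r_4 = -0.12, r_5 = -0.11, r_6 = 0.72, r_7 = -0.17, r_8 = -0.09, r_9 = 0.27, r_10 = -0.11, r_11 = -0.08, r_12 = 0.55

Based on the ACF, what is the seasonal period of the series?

The largest autocorrelation is r_6 = 0.72, with a weaker echo at lag 12 (0.55); the remaining lags stay at or below 0.27.
The dominant spike at lag 6 indicates a seasonal period of 6.

6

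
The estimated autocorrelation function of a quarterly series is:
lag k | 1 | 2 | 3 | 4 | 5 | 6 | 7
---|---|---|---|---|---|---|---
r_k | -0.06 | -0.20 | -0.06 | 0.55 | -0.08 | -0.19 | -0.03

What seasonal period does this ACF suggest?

4

The largest autocorrelation is r_4 = 0.55; the remaining lags stay at or below -0.03.
The dominant spike at lag 4 indicates a seasonal period of 4.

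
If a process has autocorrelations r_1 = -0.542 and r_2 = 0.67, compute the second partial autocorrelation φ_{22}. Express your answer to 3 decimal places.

φ_{22} = (r_2 − r_1²) / (1 − r_1²)
r_1² = (-0.542)² = 0.293764
Numerator = 0.67 − 0.2938 = 0.3762; denominator = 1 − 0.2938 = 0.7062
φ_{22} = 0.3762 / 0.7062 = 0.533

0.533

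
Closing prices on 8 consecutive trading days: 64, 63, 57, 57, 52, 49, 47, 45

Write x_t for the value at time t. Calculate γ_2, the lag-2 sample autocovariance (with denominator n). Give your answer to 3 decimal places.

11.891

Mean x̄ = (64 + 63 + 57 + 57 + 52 + 49 + 47 + 45)/8 = 54.2500
Σ_{t=1}^{6}(x_t−x̄)(x_{t+2}−x̄) = 95.1250
γ_2 = 95.1250 / 8 = 11.891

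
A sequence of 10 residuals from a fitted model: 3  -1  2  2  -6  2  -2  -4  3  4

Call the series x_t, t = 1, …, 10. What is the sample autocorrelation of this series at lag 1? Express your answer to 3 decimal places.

-0.195

Mean x̄ = (3 − 1 + 2 + 2 − 6 + 2 − 2 − 4 + 3 + 4)/10 = 0.3000
Numerator Σ_{t=1}^{9}(x_t−x̄)(x_{t+1}−x̄) = -19.8900
Denominator Σ(x_t−x̄)² = 102.1000
r_1 = -19.8900 / 102.1000 = -0.195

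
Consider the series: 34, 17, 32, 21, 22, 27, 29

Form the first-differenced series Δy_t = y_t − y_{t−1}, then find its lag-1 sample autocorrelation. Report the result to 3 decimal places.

-0.618

First differences Δy: -17, 15, -11, 1, 5, 2
Mean of differences = -0.8333
Numerator Σ(Δy_t−Δȳ)(Δy_{t+1}−Δȳ) = -408.3611
Denominator Σ(Δy_t−Δȳ)² = 660.8333
r_1(Δy) = -408.3611 / 660.8333 = -0.618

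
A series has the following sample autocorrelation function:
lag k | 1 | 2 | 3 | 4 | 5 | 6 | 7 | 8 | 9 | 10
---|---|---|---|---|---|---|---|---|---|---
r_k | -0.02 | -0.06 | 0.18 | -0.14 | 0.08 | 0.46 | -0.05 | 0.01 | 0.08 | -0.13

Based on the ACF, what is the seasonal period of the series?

The largest autocorrelation is r_6 = 0.46; the remaining lags stay at or below 0.18.
The dominant spike at lag 6 indicates a seasonal period of 6.

6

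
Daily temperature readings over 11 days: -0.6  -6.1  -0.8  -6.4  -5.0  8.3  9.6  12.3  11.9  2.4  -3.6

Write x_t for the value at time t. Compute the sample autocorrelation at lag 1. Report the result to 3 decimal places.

Mean x̄ = (-0.6 − 6.1 − 0.8 − 6.4 − 5.0 + 8.3 + 9.6 + 12.3 + 11.9 + 2.4 − 3.6)/11 = 2.0000
Numerator Σ_{t=1}^{10}(x_t−x̄)(x_{t+1}−x̄) = 311.8100
Denominator Σ(x_t−x̄)² = 532.8400
r_1 = 311.8100 / 532.8400 = 0.585

0.585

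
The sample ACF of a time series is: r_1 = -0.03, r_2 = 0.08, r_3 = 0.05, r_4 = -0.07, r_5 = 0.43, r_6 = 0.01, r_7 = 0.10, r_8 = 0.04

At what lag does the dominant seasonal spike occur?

The largest autocorrelation is r_5 = 0.43; the remaining lags stay at or below 0.10.
The dominant spike at lag 5 indicates a seasonal period of 5.

5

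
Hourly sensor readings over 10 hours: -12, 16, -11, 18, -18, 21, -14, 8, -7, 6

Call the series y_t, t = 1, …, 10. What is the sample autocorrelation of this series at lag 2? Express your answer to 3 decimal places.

0.799

Mean ȳ = (-12 + 16 − 11 + 18 − 18 + 21 − 14 + 8 − 7 + 6)/10 = 0.7000
Numerator Σ_{t=1}^{8}(y_t−ȳ)(y_{t+2}−ȳ) = 1558.2200
Denominator Σ(y_t−ȳ)² = 1950.1000
r_2 = 1558.2200 / 1950.1000 = 0.799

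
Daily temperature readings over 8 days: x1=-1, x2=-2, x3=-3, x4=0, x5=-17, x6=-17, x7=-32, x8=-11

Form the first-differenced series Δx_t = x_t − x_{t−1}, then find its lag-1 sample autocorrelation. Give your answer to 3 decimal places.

First differences Δx: -1, -1, 3, -17, 0, -15, 21
Mean of differences = -1.4286
Numerator Σ(Δx_t−Δx̄)(Δx_{t+1}−Δx̄) = -412.8980
Denominator Σ(Δx_t−Δx̄)² = 951.7143
r_1(Δx) = -412.8980 / 951.7143 = -0.434

-0.434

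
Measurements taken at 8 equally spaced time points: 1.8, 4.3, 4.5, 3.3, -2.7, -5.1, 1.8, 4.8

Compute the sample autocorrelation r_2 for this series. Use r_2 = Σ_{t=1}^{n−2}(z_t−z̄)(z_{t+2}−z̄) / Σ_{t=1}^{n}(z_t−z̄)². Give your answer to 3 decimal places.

-0.445

Mean z̄ = (1.8 + 4.3 + 4.5 + 3.3 − 2.7 − 5.1 + 1.8 + 4.8)/8 = 1.5875
Deviations from mean: 0.2125, 2.7125, 2.9125, 1.7125, -4.2875, -6.6875, 0.2125, 3.2125
Σ(z_t−z̄)(z_{t+2}−z̄) = (0.6189) + (4.6452) + (-12.4873) + (-11.4523) + (-0.9111) + (-21.4836) = -41.0703
Denominator Σ(z_t−z̄)² = 92.2888
r_2 = -41.0703 / 92.2888 = -0.445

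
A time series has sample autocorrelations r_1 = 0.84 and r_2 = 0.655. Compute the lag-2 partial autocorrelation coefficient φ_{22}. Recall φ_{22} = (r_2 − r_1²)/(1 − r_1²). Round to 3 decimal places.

φ_{22} = (r_2 − r_1²) / (1 − r_1²)
r_1² = (0.84)² = 0.7056
Numerator = 0.655 − 0.7056 = -0.0506; denominator = 1 − 0.7056 = 0.2944
φ_{22} = -0.0506 / 0.2944 = -0.172

-0.172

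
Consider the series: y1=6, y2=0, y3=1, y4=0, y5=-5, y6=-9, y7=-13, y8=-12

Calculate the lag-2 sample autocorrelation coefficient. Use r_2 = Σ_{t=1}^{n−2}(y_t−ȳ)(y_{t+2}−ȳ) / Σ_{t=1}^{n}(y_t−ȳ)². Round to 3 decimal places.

Mean ȳ = (6 + 0 + 1 + 0 − 5 − 9 − 13 − 12)/8 = -4.0000
Deviations from mean: 10.0000, 4.0000, 5.0000, 4.0000, -1.0000, -5.0000, -9.0000, -8.0000
Numerator Σ_{t=1}^{6}(y_t−ȳ)(y_{t+2}−ȳ) = 90.0000
Denominator Σ(y_t−ȳ)² = 328.0000
r_2 = 90.0000 / 328.0000 = 0.274

0.274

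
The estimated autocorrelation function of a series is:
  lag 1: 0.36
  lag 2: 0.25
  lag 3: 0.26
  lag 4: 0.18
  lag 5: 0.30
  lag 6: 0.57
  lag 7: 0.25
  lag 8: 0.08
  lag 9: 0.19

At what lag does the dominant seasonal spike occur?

The largest autocorrelation is r_6 = 0.57; the remaining lags stay at or below 0.36. The elevated value at lag 1 (0.36), dropping to 0.25 at lag 2, reflects decaying short-term dependence rather than seasonality.
The dominant spike at lag 6 indicates a seasonal period of 6.

6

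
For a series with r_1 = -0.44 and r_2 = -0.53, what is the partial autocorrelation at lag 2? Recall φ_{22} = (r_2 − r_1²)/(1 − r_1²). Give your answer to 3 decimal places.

-0.897

φ_{22} = (r_2 − r_1²) / (1 − r_1²)
r_1² = (-0.44)² = 0.1936
Numerator = -0.53 − 0.1936 = -0.7236; denominator = 1 − 0.1936 = 0.8064
φ_{22} = -0.7236 / 0.8064 = -0.897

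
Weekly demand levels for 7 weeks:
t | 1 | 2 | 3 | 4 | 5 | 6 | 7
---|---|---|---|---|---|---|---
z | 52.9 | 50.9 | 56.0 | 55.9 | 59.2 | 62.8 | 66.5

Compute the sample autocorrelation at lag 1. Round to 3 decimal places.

Mean z̄ = (52.9 + 50.9 + 56.0 + 55.9 + 59.2 + 62.8 + 66.5)/7 = 57.7429
Deviations from mean: -4.8429, -6.8429, -1.7429, -1.8429, 1.4571, 5.0571, 8.7571
Numerator Σ_{t=1}^{6}(z_t−z̄)(z_{t+1}−z̄) = 97.2467
Denominator Σ(z_t−z̄)² = 181.0971
r_1 = 97.2467 / 181.0971 = 0.537

0.537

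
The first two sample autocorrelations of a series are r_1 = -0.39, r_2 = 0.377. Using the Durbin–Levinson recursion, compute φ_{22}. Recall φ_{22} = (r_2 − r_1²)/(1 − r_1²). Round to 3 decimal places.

φ_{22} = (r_2 − r_1²) / (1 − r_1²)
r_1² = (-0.39)² = 0.1521
Numerator = 0.377 − 0.1521 = 0.2249; denominator = 1 − 0.1521 = 0.8479
φ_{22} = 0.2249 / 0.8479 = 0.265

0.265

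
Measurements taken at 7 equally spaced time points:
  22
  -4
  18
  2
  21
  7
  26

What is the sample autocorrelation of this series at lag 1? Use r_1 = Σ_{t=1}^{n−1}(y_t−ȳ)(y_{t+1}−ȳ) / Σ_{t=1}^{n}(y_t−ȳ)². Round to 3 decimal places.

-0.642

Mean ȳ = (22 − 4 + 18 + 2 + 21 + 7 + 26)/7 = 13.1429
Deviations from mean: 8.8571, -17.1429, 4.8571, -11.1429, 7.8571, -6.1429, 12.8571
Σ(y_t−ȳ)(y_{t+1}−ȳ) = (-151.8367) + (-83.2653) + (-54.1224) + (-87.5510) + (-48.2653) + (-78.9796) = -504.0204
Denominator Σ(y_t−ȳ)² = 784.8571
r_1 = -504.0204 / 784.8571 = -0.642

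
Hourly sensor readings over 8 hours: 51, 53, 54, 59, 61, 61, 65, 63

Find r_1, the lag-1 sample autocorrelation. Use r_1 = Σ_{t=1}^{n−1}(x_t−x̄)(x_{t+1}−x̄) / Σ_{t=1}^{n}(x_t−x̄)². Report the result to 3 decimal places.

0.643

Mean x̄ = (51 + 53 + 54 + 59 + 61 + 61 + 65 + 63)/8 = 58.3750
Σ(x_t−x̄)(x_{t+1}−x̄) = (39.6406) + (23.5156) + (-2.7344) + (1.6406) + (6.8906) + (17.3906) + (30.6406) = 116.9844
Denominator Σ(x_t−x̄)² = 181.8750
r_1 = 116.9844 / 181.8750 = 0.643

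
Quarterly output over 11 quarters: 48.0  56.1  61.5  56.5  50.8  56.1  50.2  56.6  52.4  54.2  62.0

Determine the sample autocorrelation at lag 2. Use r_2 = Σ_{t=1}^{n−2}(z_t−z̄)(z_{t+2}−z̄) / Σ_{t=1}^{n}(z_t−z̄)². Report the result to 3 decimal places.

-0.279

Mean z̄ = (48.0 + 56.1 + 61.5 + 56.5 + 50.8 + 56.1 + 50.2 + 56.6 + 52.4 + 54.2 + 62.0)/11 = 54.9455
Numerator Σ_{t=1}^{9}(z_t−z̄)(z_{t+2}−z̄) = -54.6350
Denominator Σ(z_t−z̄)² = 195.5273
r_2 = -54.6350 / 195.5273 = -0.279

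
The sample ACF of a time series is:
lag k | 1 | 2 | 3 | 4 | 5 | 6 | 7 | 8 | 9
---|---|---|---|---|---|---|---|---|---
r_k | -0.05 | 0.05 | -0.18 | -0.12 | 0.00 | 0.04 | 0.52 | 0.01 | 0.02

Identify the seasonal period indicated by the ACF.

7

The largest autocorrelation is r_7 = 0.52; the remaining lags stay at or below 0.05.
The dominant spike at lag 7 indicates a seasonal period of 7.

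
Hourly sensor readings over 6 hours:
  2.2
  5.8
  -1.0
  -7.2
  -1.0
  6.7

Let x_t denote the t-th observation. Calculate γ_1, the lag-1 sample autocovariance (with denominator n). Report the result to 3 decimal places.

Mean x̄ = (2.2 + 5.8 − 1.0 − 7.2 − 1.0 + 6.7)/6 = 0.9167
Deviations: 1.2833, 4.8833, -1.9167, -8.1167, -1.9167, 5.7833
Σ_{t=1}^{5}(x_t−x̄)(x_{t+1}−x̄) = 16.9364
γ_1 = 16.9364 / 6 = 2.823

2.823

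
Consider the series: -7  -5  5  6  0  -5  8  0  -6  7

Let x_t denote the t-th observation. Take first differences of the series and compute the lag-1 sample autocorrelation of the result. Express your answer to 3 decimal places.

First differences Δx: 2, 10, 1, -6, -5, 13, -8, -6, 13
Mean of differences = 1.5556
Numerator Σ(Δx_t−Δx̄)(Δx_{t+1}−Δx̄) = -145.8642
Denominator Σ(Δx_t−Δx̄)² = 582.2222
r_1(Δx) = -145.8642 / 582.2222 = -0.251

-0.251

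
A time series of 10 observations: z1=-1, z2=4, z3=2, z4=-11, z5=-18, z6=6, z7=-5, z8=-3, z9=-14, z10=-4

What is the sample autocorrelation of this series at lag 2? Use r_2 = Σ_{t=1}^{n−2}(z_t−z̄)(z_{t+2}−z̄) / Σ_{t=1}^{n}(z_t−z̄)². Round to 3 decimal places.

-0.289

Mean z̄ = (-1 + 4 + 2 − 11 − 18 + 6 − 5 − 3 − 14 − 4)/10 = -4.4000
Numerator Σ_{t=1}^{8}(z_t−z̄)(z_{t+2}−z̄) = -160.3200
Denominator Σ(z_t−z̄)² = 554.4000
r_2 = -160.3200 / 554.4000 = -0.289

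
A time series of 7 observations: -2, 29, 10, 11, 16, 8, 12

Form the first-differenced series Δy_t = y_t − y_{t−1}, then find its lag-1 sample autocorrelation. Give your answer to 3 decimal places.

First differences Δy: 31, -19, 1, 5, -8, 4
Mean of differences = 2.3333
Numerator Σ(Δy_t−Δȳ)(Δy_{t+1}−Δȳ) = -631.4444
Denominator Σ(Δy_t−Δȳ)² = 1395.3333
r_1(Δy) = -631.4444 / 1395.3333 = -0.453

-0.453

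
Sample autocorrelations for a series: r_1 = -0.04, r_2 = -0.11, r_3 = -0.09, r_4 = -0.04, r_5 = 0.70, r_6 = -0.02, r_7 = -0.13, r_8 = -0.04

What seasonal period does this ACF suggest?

The largest autocorrelation is r_5 = 0.70; the remaining lags stay at or below -0.02.
The dominant spike at lag 5 indicates a seasonal period of 5.

5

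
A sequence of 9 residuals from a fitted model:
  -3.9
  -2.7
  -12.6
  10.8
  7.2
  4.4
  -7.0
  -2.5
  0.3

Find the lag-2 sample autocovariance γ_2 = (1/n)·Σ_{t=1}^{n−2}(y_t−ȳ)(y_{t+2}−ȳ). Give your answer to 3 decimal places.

-9.527

Mean ȳ = (-3.9 − 2.7 − 12.6 + 10.8 + 7.2 + 4.4 − 7.0 − 2.5 + 0.3)/9 = -0.6667
Σ_{t=1}^{7}(y_t−ȳ)(y_{t+2}−ȳ) = -85.7422
γ_2 = -85.7422 / 9 = -9.527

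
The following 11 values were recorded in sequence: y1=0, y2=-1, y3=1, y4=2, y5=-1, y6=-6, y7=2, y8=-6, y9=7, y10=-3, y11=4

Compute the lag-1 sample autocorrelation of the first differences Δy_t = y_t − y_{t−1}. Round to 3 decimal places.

-0.816

First differences Δy: -1, 2, 1, -3, -5, 8, -8, 13, -10, 7
Mean of differences = 0.4000
Numerator Σ(Δy_t−Δȳ)(Δy_{t+1}−Δȳ) = -395.3600
Denominator Σ(Δy_t−Δȳ)² = 484.4000
r_1(Δy) = -395.3600 / 484.4000 = -0.816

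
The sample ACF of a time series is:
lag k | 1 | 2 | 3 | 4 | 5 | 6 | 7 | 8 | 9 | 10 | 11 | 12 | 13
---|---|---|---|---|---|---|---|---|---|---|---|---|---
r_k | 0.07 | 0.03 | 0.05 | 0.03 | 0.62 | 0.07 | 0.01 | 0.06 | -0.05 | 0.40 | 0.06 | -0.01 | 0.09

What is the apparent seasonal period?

The largest autocorrelation is r_5 = 0.62, with a weaker echo at lag 10 (0.40); the remaining lags stay at or below 0.09.
The dominant spike at lag 5 indicates a seasonal period of 5.

5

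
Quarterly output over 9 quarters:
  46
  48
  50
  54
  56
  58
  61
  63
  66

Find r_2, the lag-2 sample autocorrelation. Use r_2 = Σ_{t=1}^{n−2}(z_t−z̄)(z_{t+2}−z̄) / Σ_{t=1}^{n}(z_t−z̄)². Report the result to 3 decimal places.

Mean z̄ = (46 + 48 + 50 + 54 + 56 + 58 + 61 + 63 + 66)/9 = 55.7778
Σ(z_t−z̄)(z_{t+2}−z̄) = (56.4938) + (13.8272) + (-1.2840) + (-3.9506) + (1.1605) + (16.0494) + (53.3827) = 135.6790
Denominator Σ(z_t−z̄)² = 381.5556
r_2 = 135.6790 / 381.5556 = 0.356

0.356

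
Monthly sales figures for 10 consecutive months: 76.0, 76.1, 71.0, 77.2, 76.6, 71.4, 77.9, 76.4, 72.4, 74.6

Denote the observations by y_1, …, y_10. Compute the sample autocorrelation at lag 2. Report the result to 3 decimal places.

-0.437

Mean ȳ = (76.0 + 76.1 + 71.0 + 77.2 + 76.6 + 71.4 + 77.9 + 76.4 + 72.4 + 74.6)/10 = 74.9600
Numerator Σ_{t=1}^{8}(y_t−ȳ)(y_{t+2}−ȳ) = -24.3832
Denominator Σ(y_t−ȳ)² = 55.8440
r_2 = -24.3832 / 55.8440 = -0.437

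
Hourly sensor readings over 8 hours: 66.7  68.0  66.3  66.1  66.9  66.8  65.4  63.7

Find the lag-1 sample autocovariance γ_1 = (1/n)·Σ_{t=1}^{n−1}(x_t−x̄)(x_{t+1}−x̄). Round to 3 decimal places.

Mean x̄ = (66.7 + 68.0 + 66.3 + 66.1 + 66.9 + 66.8 + 65.4 + 63.7)/8 = 66.2375
Deviations: 0.4625, 1.7625, 0.0625, -0.1375, 0.6625, 0.5625, -0.8375, -2.5375
Σ_{t=1}^{7}(x_t−x̄)(x_{t+1}−x̄) = 2.8523
γ_1 = 2.8523 / 8 = 0.357

0.357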